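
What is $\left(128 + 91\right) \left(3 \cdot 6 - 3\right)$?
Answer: $3285$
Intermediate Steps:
$\left(128 + 91\right) \left(3 \cdot 6 - 3\right) = 219 \left(18 - 3\right) = 219 \cdot 15 = 3285$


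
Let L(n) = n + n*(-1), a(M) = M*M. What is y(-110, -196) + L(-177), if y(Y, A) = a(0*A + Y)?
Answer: 12100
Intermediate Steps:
a(M) = M²
y(Y, A) = Y² (y(Y, A) = (0*A + Y)² = (0 + Y)² = Y²)
L(n) = 0 (L(n) = n - n = 0)
y(-110, -196) + L(-177) = (-110)² + 0 = 12100 + 0 = 12100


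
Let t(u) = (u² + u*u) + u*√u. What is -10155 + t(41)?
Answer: -6793 + 41*√41 ≈ -6530.5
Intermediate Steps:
t(u) = u^(3/2) + 2*u² (t(u) = (u² + u²) + u^(3/2) = 2*u² + u^(3/2) = u^(3/2) + 2*u²)
-10155 + t(41) = -10155 + (41^(3/2) + 2*41²) = -10155 + (41*√41 + 2*1681) = -10155 + (41*√41 + 3362) = -10155 + (3362 + 41*√41) = -6793 + 41*√41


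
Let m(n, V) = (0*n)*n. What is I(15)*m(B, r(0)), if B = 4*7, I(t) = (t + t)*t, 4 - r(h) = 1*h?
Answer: 0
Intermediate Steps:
r(h) = 4 - h
I(t) = 2*t² (I(t) = (2*t)*t = 2*t²)
B = 28
m(n, V) = 0 (m(n, V) = 0*n = 0)
I(15)*m(B, r(0)) = (2*15²)*0 = (2*225)*0 = 450*0 = 0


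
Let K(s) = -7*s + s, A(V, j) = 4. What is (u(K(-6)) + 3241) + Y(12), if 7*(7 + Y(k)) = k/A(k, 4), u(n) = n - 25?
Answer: 22718/7 ≈ 3245.4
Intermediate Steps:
K(s) = -6*s
u(n) = -25 + n
Y(k) = -7 + k/28 (Y(k) = -7 + (k/4)/7 = -7 + k/28)
(u(K(-6)) + 3241) + Y(12) = ((-25 - 6*(-6)) + 3241) + (-7 + (1/28)*12) = ((-25 + 36) + 3241) + (-7 + 3/7) = (11 + 3241) - 46/7 = 3252 - 46/7 = 22718/7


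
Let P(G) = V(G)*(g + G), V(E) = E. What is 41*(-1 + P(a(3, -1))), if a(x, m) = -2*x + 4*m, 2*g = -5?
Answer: 5084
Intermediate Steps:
g = -5/2 (g = (½)*(-5) = -5/2 ≈ -2.5000)
P(G) = G*(-5/2 + G)
41*(-1 + P(a(3, -1))) = 41*(-1 + (-2*3 + 4*(-1))*(-5 + 2*(-2*3 + 4*(-1)))/2) = 41*(-1 + (-6 - 4)*(-5 + 2*(-6 - 4))/2) = 41*(-1 + (½)*(-10)*(-5 + 2*(-10))) = 41*(-1 + (½)*(-10)*(-5 - 20)) = 41*(-1 + (½)*(-10)*(-25)) = 41*(-1 + 125) = 41*124 = 5084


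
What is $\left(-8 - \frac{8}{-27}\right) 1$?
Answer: $- \frac{208}{27} \approx -7.7037$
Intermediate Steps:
$\left(-8 - \frac{8}{-27}\right) 1 = \left(-8 - - \frac{8}{27}\right) 1 = \left(-8 + \frac{8}{27}\right) 1 = \left(- \frac{208}{27}\right) 1 = - \frac{208}{27}$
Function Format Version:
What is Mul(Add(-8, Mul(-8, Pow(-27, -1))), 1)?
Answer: Rational(-208, 27) ≈ -7.7037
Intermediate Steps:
Mul(Add(-8, Mul(-8, Pow(-27, -1))), 1) = Mul(Add(-8, Mul(-8, Rational(-1, 27))), 1) = Mul(Add(-8, Rational(8, 27)), 1) = Mul(Rational(-208, 27), 1) = Rational(-208, 27)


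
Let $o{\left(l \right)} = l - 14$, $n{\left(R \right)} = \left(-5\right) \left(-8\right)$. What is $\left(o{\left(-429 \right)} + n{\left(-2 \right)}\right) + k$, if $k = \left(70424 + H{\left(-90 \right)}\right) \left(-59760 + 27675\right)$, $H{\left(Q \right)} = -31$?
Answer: $-2258559808$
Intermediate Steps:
$n{\left(R \right)} = 40$
$o{\left(l \right)} = -14 + l$ ($o{\left(l \right)} = l - 14 = -14 + l$)
$k = -2258559405$ ($k = \left(70424 - 31\right) \left(-59760 + 27675\right) = 70393 \left(-32085\right) = -2258559405$)
$\left(o{\left(-429 \right)} + n{\left(-2 \right)}\right) + k = \left(\left(-14 - 429\right) + 40\right) - 2258559405 = \left(-443 + 40\right) - 2258559405 = -403 - 2258559405 = -2258559808$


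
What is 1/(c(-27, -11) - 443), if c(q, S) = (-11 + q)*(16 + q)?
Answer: -1/25 ≈ -0.040000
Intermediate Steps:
1/(c(-27, -11) - 443) = 1/((-176 + (-27)² + 5*(-27)) - 443) = 1/((-176 + 729 - 135) - 443) = 1/(418 - 443) = 1/(-25) = -1/25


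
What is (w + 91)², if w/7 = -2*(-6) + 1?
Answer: 33124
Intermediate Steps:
w = 91 (w = 7*(-2*(-6) + 1) = 7*(12 + 1) = 7*13 = 91)
(w + 91)² = (91 + 91)² = 182² = 33124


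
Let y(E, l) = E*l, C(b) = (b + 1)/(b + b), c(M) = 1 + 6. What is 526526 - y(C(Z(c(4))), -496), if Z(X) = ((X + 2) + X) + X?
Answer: 12116050/23 ≈ 5.2679e+5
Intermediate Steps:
c(M) = 7
Z(X) = 2 + 3*X (Z(X) = ((2 + X) + X) + X = (2 + 2*X) + X = 2 + 3*X)
C(b) = (1 + b)/(2*b) (C(b) = (1 + b)/((2*b)) = (1 + b)*(1/(2*b)) = (1 + b)/(2*b))
526526 - y(C(Z(c(4))), -496) = 526526 - (1 + (2 + 3*7))/(2*(2 + 3*7))*(-496) = 526526 - (1 + (2 + 21))/(2*(2 + 21))*(-496) = 526526 - (½)*(1 + 23)/23*(-496) = 526526 - (½)*(1/23)*24*(-496) = 526526 - 12*(-496)/23 = 526526 - 1*(-5952/23) = 526526 + 5952/23 = 12116050/23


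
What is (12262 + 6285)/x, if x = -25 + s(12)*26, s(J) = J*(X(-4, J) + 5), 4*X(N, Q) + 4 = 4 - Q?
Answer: 18547/599 ≈ 30.963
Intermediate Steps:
X(N, Q) = -Q/4 (X(N, Q) = -1 + (4 - Q)/4 = -1 + (1 - Q/4) = -Q/4)
s(J) = J*(5 - J/4) (s(J) = J*(-J/4 + 5) = J*(5 - J/4))
x = 599 (x = -25 + ((1/4)*12*(20 - 1*12))*26 = -25 + ((1/4)*12*(20 - 12))*26 = -25 + ((1/4)*12*8)*26 = -25 + 24*26 = -25 + 624 = 599)
(12262 + 6285)/x = (12262 + 6285)/599 = 18547*(1/599) = 18547/599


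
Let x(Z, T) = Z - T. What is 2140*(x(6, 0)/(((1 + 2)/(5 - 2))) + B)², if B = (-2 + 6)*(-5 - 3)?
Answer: 1446640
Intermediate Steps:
B = -32 (B = 4*(-8) = -32)
2140*(x(6, 0)/(((1 + 2)/(5 - 2))) + B)² = 2140*((6 - 1*0)/(((1 + 2)/(5 - 2))) - 32)² = 2140*((6 + 0)/((3/3)) - 32)² = 2140*(6/((3*(⅓))) - 32)² = 2140*(6/1 - 32)² = 2140*(6*1 - 32)² = 2140*(6 - 32)² = 2140*(-26)² = 2140*676 = 1446640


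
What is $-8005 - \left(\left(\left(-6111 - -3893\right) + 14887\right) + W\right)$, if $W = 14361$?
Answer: $-35035$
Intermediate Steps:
$-8005 - \left(\left(\left(-6111 - -3893\right) + 14887\right) + W\right) = -8005 - \left(\left(\left(-6111 - -3893\right) + 14887\right) + 14361\right) = -8005 - \left(\left(\left(-6111 + 3893\right) + 14887\right) + 14361\right) = -8005 - \left(\left(-2218 + 14887\right) + 14361\right) = -8005 - \left(12669 + 14361\right) = -8005 - 27030 = -35035$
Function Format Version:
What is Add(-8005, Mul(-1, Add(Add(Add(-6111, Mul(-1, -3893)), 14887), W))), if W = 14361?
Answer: -35035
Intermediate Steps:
Add(-8005, Mul(-1, Add(Add(Add(-6111, Mul(-1, -3893)), 14887), W))) = Add(-8005, Mul(-1, Add(Add(Add(-6111, Mul(-1, -3893)), 14887), 14361))) = Add(-8005, Mul(-1, Add(Add(Add(-6111, 3893), 14887), 14361))) = Add(-8005, Mul(-1, Add(Add(-2218, 14887), 14361))) = Add(-8005, Mul(-1, Add(12669, 14361))) = Add(-8005, Mul(-1, 27030)) = Add(-8005, -27030) = -35035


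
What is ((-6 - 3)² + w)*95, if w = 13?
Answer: 8930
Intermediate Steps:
((-6 - 3)² + w)*95 = ((-6 - 3)² + 13)*95 = ((-9)² + 13)*95 = (81 + 13)*95 = 94*95 = 8930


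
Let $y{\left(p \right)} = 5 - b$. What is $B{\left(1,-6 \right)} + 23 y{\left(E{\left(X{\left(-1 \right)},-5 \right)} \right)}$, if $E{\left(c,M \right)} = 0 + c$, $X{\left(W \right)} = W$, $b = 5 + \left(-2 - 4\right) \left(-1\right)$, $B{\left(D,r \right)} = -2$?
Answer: $-140$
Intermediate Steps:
$b = 11$ ($b = 5 - -6 = 5 + 6 = 11$)
$E{\left(c,M \right)} = c$
$y{\left(p \right)} = -6$ ($y{\left(p \right)} = 5 - 11 = -6$)
$B{\left(1,-6 \right)} + 23 y{\left(E{\left(X{\left(-1 \right)},-5 \right)} \right)} = -2 + 23 \left(-6\right) = -2 - 138 = -140$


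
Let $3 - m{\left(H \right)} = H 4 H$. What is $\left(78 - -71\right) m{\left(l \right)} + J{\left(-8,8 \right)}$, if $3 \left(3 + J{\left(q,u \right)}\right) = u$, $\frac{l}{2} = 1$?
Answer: $- \frac{5812}{3} \approx -1937.3$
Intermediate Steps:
$l = 2$ ($l = 2 \cdot 1 = 2$)
$m{\left(H \right)} = 3 - 4 H^{2}$ ($m{\left(H \right)} = 3 - H 4 H = 3 - 4 H H = 3 - 4 H^{2}$)
$J{\left(q,u \right)} = -3 + \frac{u}{3}$
$\left(78 - -71\right) m{\left(l \right)} + J{\left(-8,8 \right)} = \left(78 - -71\right) \left(3 - 4 \cdot 2^{2}\right) + \left(-3 + \frac{1}{3} \cdot 8\right) = \left(78 + 71\right) \left(3 - 16\right) + \left(-3 + \frac{8}{3}\right) = 149 \left(3 - 16\right) - \frac{1}{3} = 149 \left(-13\right) - \frac{1}{3} = -1937 - \frac{1}{3} = - \frac{5812}{3}$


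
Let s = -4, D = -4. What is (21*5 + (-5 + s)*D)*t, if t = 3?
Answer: 423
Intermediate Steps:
(21*5 + (-5 + s)*D)*t = (21*5 + (-5 - 4)*(-4))*3 = (105 - 9*(-4))*3 = (105 + 36)*3 = 141*3 = 423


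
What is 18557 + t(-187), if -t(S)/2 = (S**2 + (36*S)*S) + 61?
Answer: -2569271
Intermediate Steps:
t(S) = -122 - 74*S**2 (t(S) = -2*((S**2 + (36*S)*S) + 61) = -2*((S**2 + 36*S**2) + 61) = -2*(37*S**2 + 61) = -2*(61 + 37*S**2) = -122 - 74*S**2)
18557 + t(-187) = 18557 + (-122 - 74*(-187)**2) = 18557 + (-122 - 74*34969) = 18557 + (-122 - 2587706) = 18557 - 2587828 = -2569271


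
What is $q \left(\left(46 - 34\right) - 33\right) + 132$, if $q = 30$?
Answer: $-498$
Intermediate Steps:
$q \left(\left(46 - 34\right) - 33\right) + 132 = 30 \left(\left(46 - 34\right) - 33\right) + 132 = 30 \left(12 - 33\right) + 132 = 30 \left(-21\right) + 132 = -630 + 132 = -498$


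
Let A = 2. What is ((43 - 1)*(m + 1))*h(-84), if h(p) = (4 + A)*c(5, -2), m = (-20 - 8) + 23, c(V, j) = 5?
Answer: -5040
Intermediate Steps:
m = -5 (m = -28 + 23 = -5)
h(p) = 30 (h(p) = (4 + 2)*5 = 6*5 = 30)
((43 - 1)*(m + 1))*h(-84) = ((43 - 1)*(-5 + 1))*30 = (42*(-4))*30 = -168*30 = -5040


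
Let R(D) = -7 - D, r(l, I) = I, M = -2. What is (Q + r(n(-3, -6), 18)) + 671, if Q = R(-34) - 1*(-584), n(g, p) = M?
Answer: 1300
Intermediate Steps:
n(g, p) = -2
Q = 611 (Q = (-7 - 1*(-34)) - 1*(-584) = (-7 + 34) + 584 = 27 + 584 = 611)
(Q + r(n(-3, -6), 18)) + 671 = (611 + 18) + 671 = 629 + 671 = 1300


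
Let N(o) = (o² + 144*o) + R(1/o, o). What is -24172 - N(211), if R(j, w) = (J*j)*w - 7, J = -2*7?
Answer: -99056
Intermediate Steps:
J = -14
R(j, w) = -7 - 14*j*w (R(j, w) = (-14*j)*w - 7 = -14*j*w - 7 = -7 - 14*j*w)
N(o) = -21 + o² + 144*o (N(o) = (o² + 144*o) + (-7 - 14*o/o) = (o² + 144*o) + (-7 - 14) = (o² + 144*o) - 21 = -21 + o² + 144*o)
-24172 - N(211) = -24172 - (-21 + 211² + 144*211) = -24172 - (-21 + 44521 + 30384) = -24172 - 1*74884 = -24172 - 74884 = -99056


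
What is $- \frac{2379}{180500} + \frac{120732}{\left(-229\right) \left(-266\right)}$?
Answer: $\frac{569663463}{289341500} \approx 1.9688$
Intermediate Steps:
$- \frac{2379}{180500} + \frac{120732}{\left(-229\right) \left(-266\right)} = \left(-2379\right) \frac{1}{180500} + \frac{120732}{60914} = - \frac{2379}{180500} + 120732 \cdot \frac{1}{60914} = - \frac{2379}{180500} + \frac{60366}{30457} = \frac{569663463}{289341500}$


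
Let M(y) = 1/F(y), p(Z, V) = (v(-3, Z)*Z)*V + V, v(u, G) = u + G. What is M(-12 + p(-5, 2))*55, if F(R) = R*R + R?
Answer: 11/994 ≈ 0.011066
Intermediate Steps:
v(u, G) = G + u
F(R) = R + R² (F(R) = R² + R = R + R²)
p(Z, V) = V + V*Z*(-3 + Z) (p(Z, V) = ((Z - 3)*Z)*V + V = ((-3 + Z)*Z)*V + V = (Z*(-3 + Z))*V + V = V*Z*(-3 + Z) + V = V + V*Z*(-3 + Z))
M(y) = 1/(y*(1 + y))
M(-12 + p(-5, 2))*55 = (1/((-12 + 2*(1 - 5*(-3 - 5)))*(1 + (-12 + 2*(1 - 5*(-3 - 5))))))*55 = (1/((-12 + 2*(1 - 5*(-8)))*(1 + (-12 + 2*(1 - 5*(-8))))))*55 = (1/((-12 + 2*(1 + 40))*(1 + (-12 + 2*(1 + 40)))))*55 = (1/((-12 + 2*41)*(1 + (-12 + 2*41))))*55 = (1/((-12 + 82)*(1 + (-12 + 82))))*55 = (1/(70*(1 + 70)))*55 = ((1/70)/71)*55 = ((1/70)*(1/71))*55 = (1/4970)*55 = 11/994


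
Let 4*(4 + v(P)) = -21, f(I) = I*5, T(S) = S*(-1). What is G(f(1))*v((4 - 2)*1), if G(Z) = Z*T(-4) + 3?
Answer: -851/4 ≈ -212.75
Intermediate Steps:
T(S) = -S
f(I) = 5*I
v(P) = -37/4 (v(P) = -4 + (1/4)*(-21) = -4 - 21/4 = -37/4)
G(Z) = 3 + 4*Z (G(Z) = Z*(-1*(-4)) + 3 = Z*4 + 3 = 4*Z + 3 = 3 + 4*Z)
G(f(1))*v((4 - 2)*1) = (3 + 4*(5*1))*(-37/4) = (3 + 4*5)*(-37/4) = (3 + 20)*(-37/4) = 23*(-37/4) = -851/4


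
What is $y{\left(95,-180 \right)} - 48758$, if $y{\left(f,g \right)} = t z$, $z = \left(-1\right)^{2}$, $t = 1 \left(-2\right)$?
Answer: $-48760$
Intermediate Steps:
$t = -2$
$z = 1$
$y{\left(f,g \right)} = -2$ ($y{\left(f,g \right)} = \left(-2\right) 1 = -2$)
$y{\left(95,-180 \right)} - 48758 = -2 - 48758 = -48760$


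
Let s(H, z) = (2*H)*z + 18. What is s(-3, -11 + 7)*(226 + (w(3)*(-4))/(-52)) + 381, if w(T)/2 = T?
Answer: 128601/13 ≈ 9892.4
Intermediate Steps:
w(T) = 2*T
s(H, z) = 18 + 2*H*z (s(H, z) = 2*H*z + 18 = 18 + 2*H*z)
s(-3, -11 + 7)*(226 + (w(3)*(-4))/(-52)) + 381 = (18 + 2*(-3)*(-11 + 7))*(226 + ((2*3)*(-4))/(-52)) + 381 = (18 + 2*(-3)*(-4))*(226 + (6*(-4))*(-1/52)) + 381 = (18 + 24)*(226 - 24*(-1/52)) + 381 = 42*(226 + 6/13) + 381 = 42*(2944/13) + 381 = 123648/13 + 381 = 128601/13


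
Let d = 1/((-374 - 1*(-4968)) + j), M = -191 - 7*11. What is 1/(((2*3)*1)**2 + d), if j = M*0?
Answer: 4594/165385 ≈ 0.027778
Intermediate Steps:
M = -268 (M = -191 - 77 = -268)
j = 0 (j = -268*0 = 0)
d = 1/4594 (d = 1/((-374 - 1*(-4968)) + 0) = 1/((-374 + 4968) + 0) = 1/(4594 + 0) = 1/4594 ≈ 0.00021768)
1/(((2*3)*1)**2 + d) = 1/(((2*3)*1)**2 + 1/4594) = 1/((6*1)**2 + 1/4594) = 1/(6**2 + 1/4594) = 1/(36 + 1/4594) = 1/(165385/4594) = 4594/165385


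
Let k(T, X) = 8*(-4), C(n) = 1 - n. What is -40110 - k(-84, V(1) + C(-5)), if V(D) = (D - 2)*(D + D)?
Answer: -40078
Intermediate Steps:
V(D) = 2*D*(-2 + D) (V(D) = (-2 + D)*(2*D) = 2*D*(-2 + D))
k(T, X) = -32
-40110 - k(-84, V(1) + C(-5)) = -40110 - 1*(-32) = -40110 + 32 = -40078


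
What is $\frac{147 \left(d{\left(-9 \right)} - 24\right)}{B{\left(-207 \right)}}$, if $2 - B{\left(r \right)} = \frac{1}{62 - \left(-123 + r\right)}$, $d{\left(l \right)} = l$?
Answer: $- \frac{211288}{87} \approx -2428.6$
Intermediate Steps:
$B{\left(r \right)} = 2 - \frac{1}{185 - r}$ ($B{\left(r \right)} = 2 - \frac{1}{62 - \left(-123 + r\right)} = 2 - \frac{1}{185 - r}$)
$\frac{147 \left(d{\left(-9 \right)} - 24\right)}{B{\left(-207 \right)}} = \frac{147 \left(-9 - 24\right)}{\frac{1}{-185 - 207} \left(-369 + 2 \left(-207\right)\right)} = \frac{147 \left(-33\right)}{\frac{1}{-392} \left(-369 - 414\right)} = - \frac{4851}{\left(- \frac{1}{392}\right) \left(-783\right)} = - \frac{4851}{\frac{783}{392}} = \left(-4851\right) \frac{392}{783} = - \frac{211288}{87}$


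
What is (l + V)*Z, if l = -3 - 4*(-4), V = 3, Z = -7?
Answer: -112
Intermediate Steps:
l = 13 (l = -3 + 16 = 13)
(l + V)*Z = (13 + 3)*(-7) = 16*(-7) = -112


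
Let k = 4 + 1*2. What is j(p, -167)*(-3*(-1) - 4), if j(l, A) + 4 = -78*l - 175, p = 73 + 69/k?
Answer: 6770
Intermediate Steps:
k = 6 (k = 4 + 2 = 6)
p = 169/2 (p = 73 + 69/6 = 73 + 69*(⅙) = 73 + 23/2 = 169/2 ≈ 84.500)
j(l, A) = -179 - 78*l (j(l, A) = -4 + (-78*l - 175) = -4 + (-175 - 78*l) = -179 - 78*l)
j(p, -167)*(-3*(-1) - 4) = (-179 - 78*169/2)*(-3*(-1) - 4) = (-179 - 6591)*(3 - 4) = -6770*(-1) = 6770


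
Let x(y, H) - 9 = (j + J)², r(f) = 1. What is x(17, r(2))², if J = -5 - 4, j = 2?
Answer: 3364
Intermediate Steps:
J = -9
x(y, H) = 58 (x(y, H) = 9 + (2 - 9)² = 9 + (-7)² = 9 + 49 = 58)
x(17, r(2))² = 58² = 3364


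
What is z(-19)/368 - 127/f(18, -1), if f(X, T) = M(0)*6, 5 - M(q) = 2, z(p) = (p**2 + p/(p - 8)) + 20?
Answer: -29899/4968 ≈ -6.0183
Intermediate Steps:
z(p) = 20 + p**2 + p/(-8 + p) (z(p) = (p**2 + p/(-8 + p)) + 20 = 20 + p**2 + p/(-8 + p))
M(q) = 3 (M(q) = 5 - 1*2 = 5 - 2 = 3)
f(X, T) = 18 (f(X, T) = 3*6 = 18)
z(-19)/368 - 127/f(18, -1) = ((-160 + (-19)**3 - 8*(-19)**2 + 21*(-19))/(-8 - 19))/368 - 127/18 = ((-160 - 6859 - 8*361 - 399)/(-27))*(1/368) - 127*1/18 = -(-160 - 6859 - 2888 - 399)/27*(1/368) - 127/18 = -1/27*(-10306)*(1/368) - 127/18 = (10306/27)*(1/368) - 127/18 = 5153/4968 - 127/18 = -29899/4968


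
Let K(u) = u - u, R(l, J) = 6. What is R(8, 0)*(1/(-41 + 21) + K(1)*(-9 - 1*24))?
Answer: -3/10 ≈ -0.30000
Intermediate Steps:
K(u) = 0
R(8, 0)*(1/(-41 + 21) + K(1)*(-9 - 1*24)) = 6*(1/(-41 + 21) + 0*(-9 - 1*24)) = 6*(1/(-20) + 0*(-9 - 24)) = 6*(-1/20 + 0*(-33)) = 6*(-1/20 + 0) = 6*(-1/20) = -3/10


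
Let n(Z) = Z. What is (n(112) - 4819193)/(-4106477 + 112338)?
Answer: 4819081/3994139 ≈ 1.2065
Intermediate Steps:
(n(112) - 4819193)/(-4106477 + 112338) = (112 - 4819193)/(-4106477 + 112338) = -4819081/(-3994139) = -4819081*(-1/3994139) = 4819081/3994139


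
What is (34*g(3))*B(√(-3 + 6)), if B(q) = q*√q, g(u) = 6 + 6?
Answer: 408*3^(¾) ≈ 930.04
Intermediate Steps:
g(u) = 12
B(q) = q^(3/2)
(34*g(3))*B(√(-3 + 6)) = (34*12)*(√(-3 + 6))^(3/2) = 408*(√3)^(3/2) = 408*3^(¾)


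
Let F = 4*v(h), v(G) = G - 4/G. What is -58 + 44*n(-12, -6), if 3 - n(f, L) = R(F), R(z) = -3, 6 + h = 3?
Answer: 206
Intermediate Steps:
h = -3 (h = -6 + 3 = -3)
F = -20/3 (F = 4*(-3 - 4/(-3)) = 4*(-3 - 4*(-1/3)) = 4*(-3 + 4/3) = 4*(-5/3) = -20/3 ≈ -6.6667)
n(f, L) = 6 (n(f, L) = 3 - 1*(-3) = 3 + 3 = 6)
-58 + 44*n(-12, -6) = -58 + 44*6 = -58 + 264 = 206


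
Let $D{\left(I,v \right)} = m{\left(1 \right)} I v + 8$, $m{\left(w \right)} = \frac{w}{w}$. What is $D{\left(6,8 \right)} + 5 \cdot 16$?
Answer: $136$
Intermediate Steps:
$m{\left(w \right)} = 1$
$D{\left(I,v \right)} = 8 + I v$ ($D{\left(I,v \right)} = 1 I v + 8 = I v + 8 = 8 + I v$)
$D{\left(6,8 \right)} + 5 \cdot 16 = \left(8 + 6 \cdot 8\right) + 5 \cdot 16 = \left(8 + 48\right) + 80 = 56 + 80 = 136$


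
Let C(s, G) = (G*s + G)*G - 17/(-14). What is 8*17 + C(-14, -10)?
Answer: -16279/14 ≈ -1162.8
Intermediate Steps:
C(s, G) = 17/14 + G*(G + G*s) (C(s, G) = (G + G*s)*G - 17*(-1/14) = G*(G + G*s) + 17/14 = 17/14 + G*(G + G*s))
8*17 + C(-14, -10) = 8*17 + (17/14 + (-10)**2 - 14*(-10)**2) = 136 + (17/14 + 100 - 14*100) = 136 + (17/14 + 100 - 1400) = 136 - 18183/14 = -16279/14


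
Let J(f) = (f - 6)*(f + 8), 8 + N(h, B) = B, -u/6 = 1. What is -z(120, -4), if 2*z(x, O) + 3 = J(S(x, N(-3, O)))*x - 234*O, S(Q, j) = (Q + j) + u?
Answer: -1268133/2 ≈ -6.3407e+5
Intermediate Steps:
u = -6 (u = -6*1 = -6)
N(h, B) = -8 + B
S(Q, j) = -6 + Q + j (S(Q, j) = (Q + j) - 6 = -6 + Q + j)
J(f) = (-6 + f)*(8 + f)
z(x, O) = -3/2 - 117*O + x*(-76 + (-14 + O + x)² + 2*O + 2*x)/2 (z(x, O) = -3/2 + ((-48 + (-6 + x + (-8 + O))² + 2*(-6 + x + (-8 + O)))*x - 234*O)/2 = -3/2 + ((-48 + (-14 + O + x)² + 2*(-14 + O + x))*x - 234*O)/2 = -3/2 + ((-48 + (-14 + O + x)² + (-28 + 2*O + 2*x))*x - 234*O)/2 = -3/2 + ((-76 + (-14 + O + x)² + 2*O + 2*x)*x - 234*O)/2 = -3/2 + (x*(-76 + (-14 + O + x)² + 2*O + 2*x) - 234*O)/2 = -3/2 + (-234*O + x*(-76 + (-14 + O + x)² + 2*O + 2*x))/2 = -3/2 + (-117*O + x*(-76 + (-14 + O + x)² + 2*O + 2*x)/2) = -3/2 - 117*O + x*(-76 + (-14 + O + x)² + 2*O + 2*x)/2)
-z(120, -4) = -(-3/2 - 117*(-4) + (½)*120*(-76 + (-14 - 4 + 120)² + 2*(-4) + 2*120)) = -(-3/2 + 468 + (½)*120*(-76 + 102² - 8 + 240)) = -(-3/2 + 468 + (½)*120*(-76 + 10404 - 8 + 240)) = -(-3/2 + 468 + (½)*120*10560) = -(-3/2 + 468 + 633600) = -1*1268133/2 = -1268133/2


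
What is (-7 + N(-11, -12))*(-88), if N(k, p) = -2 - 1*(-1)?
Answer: 704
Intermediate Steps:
N(k, p) = -1 (N(k, p) = -2 + 1 = -1)
(-7 + N(-11, -12))*(-88) = (-7 - 1)*(-88) = -8*(-88) = 704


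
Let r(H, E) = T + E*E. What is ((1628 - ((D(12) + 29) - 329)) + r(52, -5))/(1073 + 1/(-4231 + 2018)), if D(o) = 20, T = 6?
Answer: 4291007/2374548 ≈ 1.8071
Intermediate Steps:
r(H, E) = 6 + E² (r(H, E) = 6 + E*E = 6 + E²)
((1628 - ((D(12) + 29) - 329)) + r(52, -5))/(1073 + 1/(-4231 + 2018)) = ((1628 - ((20 + 29) - 329)) + (6 + (-5)²))/(1073 + 1/(-4231 + 2018)) = ((1628 - (49 - 329)) + (6 + 25))/(1073 + 1/(-2213)) = ((1628 - 1*(-280)) + 31)/(1073 - 1/2213) = ((1628 + 280) + 31)/(2374548/2213) = (1908 + 31)*(2213/2374548) = 1939*(2213/2374548) = 4291007/2374548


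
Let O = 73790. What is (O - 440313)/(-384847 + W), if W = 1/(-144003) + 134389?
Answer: 52780411569/36066703375 ≈ 1.4634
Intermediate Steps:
W = 19352419166/144003 (W = -1/144003 + 134389 = 19352419166/144003 ≈ 1.3439e+5)
(O - 440313)/(-384847 + W) = (73790 - 440313)/(-384847 + 19352419166/144003) = -366523/(-36066703375/144003) = -366523*(-144003/36066703375) = 52780411569/36066703375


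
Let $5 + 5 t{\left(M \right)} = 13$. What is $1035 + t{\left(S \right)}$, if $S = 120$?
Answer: $\frac{5183}{5} \approx 1036.6$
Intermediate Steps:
$t{\left(M \right)} = \frac{8}{5}$ ($t{\left(M \right)} = -1 + \frac{1}{5} \cdot 13 = -1 + \frac{13}{5} = \frac{8}{5}$)
$1035 + t{\left(S \right)} = 1035 + \frac{8}{5} = \frac{5183}{5}$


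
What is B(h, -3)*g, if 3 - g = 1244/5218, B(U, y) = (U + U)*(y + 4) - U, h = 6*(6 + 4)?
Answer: 432300/2609 ≈ 165.70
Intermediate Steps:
h = 60 (h = 6*10 = 60)
B(U, y) = -U + 2*U*(4 + y) (B(U, y) = (2*U)*(4 + y) - U = 2*U*(4 + y) - U = -U + 2*U*(4 + y))
g = 7205/2609 (g = 3 - 1244/5218 = 3 - 1*622/2609 = 3 - 622/2609 = 7205/2609 ≈ 2.7616)
B(h, -3)*g = (60*(7 + 2*(-3)))*(7205/2609) = (60*(7 - 6))*(7205/2609) = (60*1)*(7205/2609) = 60*(7205/2609) = 432300/2609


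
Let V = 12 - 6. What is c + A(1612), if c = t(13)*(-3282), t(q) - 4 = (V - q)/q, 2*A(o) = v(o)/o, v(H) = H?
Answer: -295367/26 ≈ -11360.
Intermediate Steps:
V = 6
A(o) = ½ (A(o) = (o/o)/2 = (½)*1 = ½)
t(q) = 4 + (6 - q)/q
c = -147690/13 (c = (3 + 6/13)*(-3282) = (45/13)*(-3282) = -147690/13 ≈ -11361.)
c + A(1612) = -147690/13 + ½ = -295367/26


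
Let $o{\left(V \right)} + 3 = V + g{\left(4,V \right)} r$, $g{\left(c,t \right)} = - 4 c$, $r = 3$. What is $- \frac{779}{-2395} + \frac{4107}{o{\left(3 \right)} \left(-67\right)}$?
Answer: $\frac{4113843}{2567440} \approx 1.6023$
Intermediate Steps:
$o{\left(V \right)} = -51 + V$ ($o{\left(V \right)} = -3 + \left(V + \left(-4\right) 4 \cdot 3\right) = -3 + \left(V - 48\right) = -3 + \left(-48 + V\right) = -51 + V$)
$- \frac{779}{-2395} + \frac{4107}{o{\left(3 \right)} \left(-67\right)} = - \frac{779}{-2395} + \frac{4107}{\left(-51 + 3\right) \left(-67\right)} = \left(-779\right) \left(- \frac{1}{2395}\right) + \frac{4107}{\left(-48\right) \left(-67\right)} = \frac{779}{2395} + \frac{4107}{3216} = \frac{779}{2395} + 4107 \cdot \frac{1}{3216} = \frac{779}{2395} + \frac{1369}{1072} = \frac{4113843}{2567440}$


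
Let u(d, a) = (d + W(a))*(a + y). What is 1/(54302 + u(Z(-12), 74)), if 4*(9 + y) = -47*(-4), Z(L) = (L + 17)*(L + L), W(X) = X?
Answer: 1/49150 ≈ 2.0346e-5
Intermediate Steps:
Z(L) = 2*L*(17 + L) (Z(L) = (17 + L)*(2*L) = 2*L*(17 + L))
y = 38 (y = -9 + (-47*(-4))/4 = -9 + (1/4)*188 = -9 + 47 = 38)
u(d, a) = (38 + a)*(a + d) (u(d, a) = (d + a)*(a + 38) = (a + d)*(38 + a) = (38 + a)*(a + d))
1/(54302 + u(Z(-12), 74)) = 1/(54302 + (74**2 + 38*74 + 38*(2*(-12)*(17 - 12)) + 74*(2*(-12)*(17 - 12)))) = 1/(54302 + (5476 + 2812 + 38*(2*(-12)*5) + 74*(2*(-12)*5))) = 1/(54302 + (5476 + 2812 + 38*(-120) + 74*(-120))) = 1/(54302 + (5476 + 2812 - 4560 - 8880)) = 1/(54302 - 5152) = 1/49150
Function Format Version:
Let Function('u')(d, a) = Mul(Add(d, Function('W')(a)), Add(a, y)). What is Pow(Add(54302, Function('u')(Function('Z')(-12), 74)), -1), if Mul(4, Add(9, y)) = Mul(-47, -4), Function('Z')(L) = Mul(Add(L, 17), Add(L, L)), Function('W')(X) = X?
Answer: Rational(1, 49150) ≈ 2.0346e-5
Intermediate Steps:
Function('Z')(L) = Mul(2, L, Add(17, L)) (Function('Z')(L) = Mul(Add(17, L), Mul(2, L)) = Mul(2, L, Add(17, L)))
y = 38 (y = Add(-9, Mul(Rational(1, 4), Mul(-47, -4))) = Add(-9, Mul(Rational(1, 4), 188)) = Add(-9, 47) = 38)
Function('u')(d, a) = Mul(Add(38, a), Add(a, d)) (Function('u')(d, a) = Mul(Add(d, a), Add(a, 38)) = Mul(Add(a, d), Add(38, a)) = Mul(Add(38, a), Add(a, d)))
Pow(Add(54302, Function('u')(Function('Z')(-12), 74)), -1) = Pow(Add(54302, Add(Pow(74, 2), Mul(38, 74), Mul(38, Mul(2, -12, Add(17, -12))), Mul(74, Mul(2, -12, Add(17, -12))))), -1) = Pow(Add(54302, Add(5476, 2812, Mul(38, Mul(2, -12, 5)), Mul(74, Mul(2, -12, 5)))), -1) = Pow(Add(54302, Add(5476, 2812, Mul(38, -120), Mul(74, -120))), -1) = Pow(Add(54302, Add(5476, 2812, -4560, -8880)), -1) = Pow(Add(54302, -5152), -1) = Pow(49150, -1) = Rational(1, 49150)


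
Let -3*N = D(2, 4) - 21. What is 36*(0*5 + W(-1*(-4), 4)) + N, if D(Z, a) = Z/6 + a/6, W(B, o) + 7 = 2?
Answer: -520/3 ≈ -173.33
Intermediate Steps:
W(B, o) = -5 (W(B, o) = -7 + 2 = -5)
D(Z, a) = Z/6 + a/6 (D(Z, a) = Z*(1/6) + a*(1/6) = Z/6 + a/6)
N = 20/3 (N = -(((1/6)*2 + (1/6)*4) - 21)/3 = -((1/3 + 2/3) - 21)/3 = -(1 - 21)/3 = -1/3*(-20) = 20/3 ≈ 6.6667)
36*(0*5 + W(-1*(-4), 4)) + N = 36*(0*5 - 5) + 20/3 = 36*(0 - 5) + 20/3 = 36*(-5) + 20/3 = -180 + 20/3 = -520/3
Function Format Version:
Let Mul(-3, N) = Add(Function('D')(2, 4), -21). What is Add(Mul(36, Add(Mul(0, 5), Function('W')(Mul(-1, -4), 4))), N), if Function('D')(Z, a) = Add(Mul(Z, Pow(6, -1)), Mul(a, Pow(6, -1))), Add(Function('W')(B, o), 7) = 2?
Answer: Rational(-520, 3) ≈ -173.33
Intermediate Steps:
Function('W')(B, o) = -5 (Function('W')(B, o) = Add(-7, 2) = -5)
Function('D')(Z, a) = Add(Mul(Rational(1, 6), Z), Mul(Rational(1, 6), a)) (Function('D')(Z, a) = Add(Mul(Z, Rational(1, 6)), Mul(a, Rational(1, 6))) = Add(Mul(Rational(1, 6), Z), Mul(Rational(1, 6), a)))
N = Rational(20, 3) (N = Mul(Rational(-1, 3), Add(Add(Mul(Rational(1, 6), 2), Mul(Rational(1, 6), 4)), -21)) = Mul(Rational(-1, 3), Add(Add(Rational(1, 3), Rational(2, 3)), -21)) = Mul(Rational(-1, 3), Add(1, -21)) = Mul(Rational(-1, 3), -20) = Rational(20, 3) ≈ 6.6667)
Add(Mul(36, Add(Mul(0, 5), Function('W')(Mul(-1, -4), 4))), N) = Add(Mul(36, Add(Mul(0, 5), -5)), Rational(20, 3)) = Add(Mul(36, Add(0, -5)), Rational(20, 3)) = Add(Mul(36, -5), Rational(20, 3)) = Add(-180, Rational(20, 3)) = Rational(-520, 3)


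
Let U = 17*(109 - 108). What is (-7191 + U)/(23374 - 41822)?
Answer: 3587/9224 ≈ 0.38888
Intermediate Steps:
U = 17 (U = 17*1 = 17)
(-7191 + U)/(23374 - 41822) = (-7191 + 17)/(23374 - 41822) = -7174/(-18448) = -7174*(-1/18448) = 3587/9224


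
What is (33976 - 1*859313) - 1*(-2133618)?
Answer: 1308281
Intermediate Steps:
(33976 - 1*859313) - 1*(-2133618) = (33976 - 859313) + 2133618 = -825337 + 2133618 = 1308281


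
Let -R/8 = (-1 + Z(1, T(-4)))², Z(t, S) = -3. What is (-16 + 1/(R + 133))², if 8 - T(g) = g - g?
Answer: 6241/25 ≈ 249.64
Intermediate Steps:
T(g) = 8 (T(g) = 8 - (g - g) = 8 - 1*0 = 8 + 0 = 8)
R = -128 (R = -8*(-1 - 3)² = -8*(-4)² = -8*16 = -128)
(-16 + 1/(R + 133))² = (-16 + 1/(-128 + 133))² = (-16 + 1/5)² = (-16 + ⅕)² = (-79/5)² = 6241/25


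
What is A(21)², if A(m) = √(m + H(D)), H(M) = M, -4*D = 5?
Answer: 79/4 ≈ 19.750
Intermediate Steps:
D = -5/4 (D = -¼*5 = -5/4 ≈ -1.2500)
A(m) = √(-5/4 + m) (A(m) = √(m - 5/4) = √(-5/4 + m))
A(21)² = (√(-5 + 4*21)/2)² = (√(-5 + 84)/2)² = (√79/2)² = 79/4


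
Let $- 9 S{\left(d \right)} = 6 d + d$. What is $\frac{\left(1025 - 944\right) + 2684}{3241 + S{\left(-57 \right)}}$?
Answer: $\frac{1185}{1408} \approx 0.84162$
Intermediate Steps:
$S{\left(d \right)} = - \frac{7 d}{9}$ ($S{\left(d \right)} = - \frac{6 d + d}{9} = - \frac{7 d}{9}$)
$\frac{\left(1025 - 944\right) + 2684}{3241 + S{\left(-57 \right)}} = \frac{\left(1025 - 944\right) + 2684}{3241 - - \frac{133}{3}} = \frac{\left(1025 - 944\right) + 2684}{3241 + \frac{133}{3}} = \frac{81 + 2684}{\frac{9856}{3}} = 2765 \cdot \frac{3}{9856} = \frac{1185}{1408}$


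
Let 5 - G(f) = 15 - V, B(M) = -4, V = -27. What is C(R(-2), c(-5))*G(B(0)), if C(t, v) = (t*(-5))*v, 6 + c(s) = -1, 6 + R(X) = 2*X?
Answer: 12950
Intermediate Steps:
R(X) = -6 + 2*X
c(s) = -7 (c(s) = -6 - 1 = -7)
G(f) = -37 (G(f) = 5 - (15 - 1*(-27)) = 5 - (15 + 27) = 5 - 1*42 = 5 - 42 = -37)
C(t, v) = -5*t*v (C(t, v) = (-5*t)*v = -5*t*v)
C(R(-2), c(-5))*G(B(0)) = -5*(-6 + 2*(-2))*(-7)*(-37) = -5*(-6 - 4)*(-7)*(-37) = -5*(-10)*(-7)*(-37) = -350*(-37) = 12950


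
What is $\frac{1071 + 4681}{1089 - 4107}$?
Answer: $- \frac{2876}{1509} \approx -1.9059$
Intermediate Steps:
$\frac{1071 + 4681}{1089 - 4107} = \frac{5752}{1089 - 4107} = \frac{5752}{-3018} = 5752 \left(- \frac{1}{3018}\right) = - \frac{2876}{1509}$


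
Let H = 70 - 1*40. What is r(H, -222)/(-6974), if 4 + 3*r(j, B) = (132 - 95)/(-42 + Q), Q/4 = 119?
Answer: 1699/9080148 ≈ 0.00018711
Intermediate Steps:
Q = 476 (Q = 4*119 = 476)
H = 30 (H = 70 - 40 = 30)
r(j, B) = -1699/1302 (r(j, B) = -4/3 + ((132 - 95)/(-42 + 476))/3 = -4/3 + (37/434)/3 = -4/3 + (37*(1/434))/3 = -4/3 + (1/3)*(37/434) = -4/3 + 37/1302 = -1699/1302)
r(H, -222)/(-6974) = -1699/1302/(-6974) = -1699/1302*(-1/6974) = 1699/9080148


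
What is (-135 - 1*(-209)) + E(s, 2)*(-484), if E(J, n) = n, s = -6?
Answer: -894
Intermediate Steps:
(-135 - 1*(-209)) + E(s, 2)*(-484) = (-135 - 1*(-209)) + 2*(-484) = (-135 + 209) - 968 = 74 - 968 = -894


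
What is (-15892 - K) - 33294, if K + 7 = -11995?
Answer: -37184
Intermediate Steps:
K = -12002 (K = -7 - 11995 = -12002)
(-15892 - K) - 33294 = (-15892 - 1*(-12002)) - 33294 = (-15892 + 12002) - 33294 = -3890 - 33294 = -37184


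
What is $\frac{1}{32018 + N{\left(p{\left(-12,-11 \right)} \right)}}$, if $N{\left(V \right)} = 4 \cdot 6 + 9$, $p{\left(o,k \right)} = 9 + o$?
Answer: $\frac{1}{32051} \approx 3.12 \cdot 10^{-5}$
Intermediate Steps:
$N{\left(V \right)} = 33$ ($N{\left(V \right)} = 24 + 9 = 33$)
$\frac{1}{32018 + N{\left(p{\left(-12,-11 \right)} \right)}} = \frac{1}{32018 + 33} = \frac{1}{32051}$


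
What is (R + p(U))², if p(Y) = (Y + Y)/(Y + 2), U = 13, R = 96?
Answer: 2149156/225 ≈ 9551.8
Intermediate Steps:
p(Y) = 2*Y/(2 + Y) (p(Y) = (2*Y)/(2 + Y) = 2*Y/(2 + Y))
(R + p(U))² = (96 + 2*13/(2 + 13))² = (96 + 2*13/15)² = (96 + 2*13*(1/15))² = (96 + 26/15)² = (1466/15)² = 2149156/225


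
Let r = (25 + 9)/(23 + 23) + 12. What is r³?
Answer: 25153757/12167 ≈ 2067.4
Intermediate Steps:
r = 293/23 (r = 34/46 + 12 = 34*(1/46) + 12 = 17/23 + 12 = 293/23 ≈ 12.739)
r³ = (293/23)³ = 25153757/12167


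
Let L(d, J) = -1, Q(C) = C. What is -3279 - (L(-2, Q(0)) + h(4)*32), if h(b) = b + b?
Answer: -3534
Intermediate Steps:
h(b) = 2*b
-3279 - (L(-2, Q(0)) + h(4)*32) = -3279 - (-1 + (2*4)*32) = -3279 - (-1 + 8*32) = -3279 - (-1 + 256) = -3279 - 1*255 = -3279 - 255 = -3534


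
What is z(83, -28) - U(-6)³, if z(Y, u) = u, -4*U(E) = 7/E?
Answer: -387415/13824 ≈ -28.025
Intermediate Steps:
U(E) = -7/(4*E)
z(83, -28) - U(-6)³ = -28 - (-7/4/(-6))³ = -28 - (-7/4*(-⅙))³ = -28 - (7/24)³ = -28 - 1*343/13824 = -28 - 343/13824 = -387415/13824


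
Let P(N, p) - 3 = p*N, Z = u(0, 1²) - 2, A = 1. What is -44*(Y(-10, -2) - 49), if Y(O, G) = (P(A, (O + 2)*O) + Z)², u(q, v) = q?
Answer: -286528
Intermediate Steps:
Z = -2 (Z = 0 - 2 = -2)
P(N, p) = 3 + N*p (P(N, p) = 3 + p*N = 3 + N*p)
Y(O, G) = (1 + O*(2 + O))² (Y(O, G) = ((3 + 1*((O + 2)*O)) - 2)² = ((3 + 1*((2 + O)*O)) - 2)² = ((3 + 1*(O*(2 + O))) - 2)² = ((3 + O*(2 + O)) - 2)² = (1 + O*(2 + O))²)
-44*(Y(-10, -2) - 49) = -44*((1 - 10*(2 - 10))² - 49) = -44*((1 - 10*(-8))² - 49) = -44*((1 + 80)² - 49) = -44*(81² - 49) = -44*(6561 - 49) = -44*6512 = -286528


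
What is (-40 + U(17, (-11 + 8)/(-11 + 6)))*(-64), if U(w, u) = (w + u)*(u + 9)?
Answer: -206336/25 ≈ -8253.4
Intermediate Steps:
U(w, u) = (9 + u)*(u + w) (U(w, u) = (u + w)*(9 + u) = (9 + u)*(u + w))
(-40 + U(17, (-11 + 8)/(-11 + 6)))*(-64) = (-40 + (((-11 + 8)/(-11 + 6))² + 9*((-11 + 8)/(-11 + 6)) + 9*17 + ((-11 + 8)/(-11 + 6))*17))*(-64) = (-40 + ((-3/(-5))² + 9*(-3/(-5)) + 153 - 3/(-5)*17))*(-64) = (-40 + ((-3*(-⅕))² + 9*(-3*(-⅕)) + 153 - 3*(-⅕)*17))*(-64) = (-40 + ((⅗)² + 9*(⅗) + 153 + (⅗)*17))*(-64) = (-40 + (9/25 + 27/5 + 153 + 51/5))*(-64) = (-40 + 4224/25)*(-64) = (3224/25)*(-64) = -206336/25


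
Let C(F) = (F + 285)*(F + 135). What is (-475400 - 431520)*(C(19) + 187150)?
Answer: -212188444720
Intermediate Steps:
C(F) = (135 + F)*(285 + F) (C(F) = (285 + F)*(135 + F) = (135 + F)*(285 + F))
(-475400 - 431520)*(C(19) + 187150) = (-475400 - 431520)*((38475 + 19² + 420*19) + 187150) = -906920*((38475 + 361 + 7980) + 187150) = -906920*(46816 + 187150) = -906920*233966 = -212188444720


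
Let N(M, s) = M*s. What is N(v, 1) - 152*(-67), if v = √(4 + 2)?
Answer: 10184 + √6 ≈ 10186.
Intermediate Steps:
v = √6 ≈ 2.4495
N(v, 1) - 152*(-67) = √6*1 - 152*(-67) = √6 + 10184 = 10184 + √6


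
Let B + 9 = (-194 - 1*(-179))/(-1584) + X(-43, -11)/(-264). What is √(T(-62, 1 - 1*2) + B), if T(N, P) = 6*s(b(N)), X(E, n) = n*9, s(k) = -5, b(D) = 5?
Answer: I*√672837/132 ≈ 6.2141*I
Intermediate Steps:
X(E, n) = 9*n
T(N, P) = -30 (T(N, P) = 6*(-5) = -30)
B = -4549/528 (B = -9 + ((-194 - 1*(-179))/(-1584) + (9*(-11))/(-264)) = -9 + ((-194 + 179)*(-1/1584) - 99*(-1/264)) = -9 + (-15*(-1/1584) + 3/8) = -9 + (5/528 + 3/8) = -9 + 203/528 = -4549/528 ≈ -8.6155)
√(T(-62, 1 - 1*2) + B) = √(-30 - 4549/528) = √(-20389/528) = I*√672837/132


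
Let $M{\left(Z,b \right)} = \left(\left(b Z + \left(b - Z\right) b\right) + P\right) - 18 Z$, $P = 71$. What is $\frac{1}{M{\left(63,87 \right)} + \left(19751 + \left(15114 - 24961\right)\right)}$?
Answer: $\frac{1}{16410} \approx 6.0938 \cdot 10^{-5}$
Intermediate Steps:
$M{\left(Z,b \right)} = 71 - 18 Z + Z b + b \left(b - Z\right)$ ($M{\left(Z,b \right)} = \left(\left(b Z + \left(b - Z\right) b\right) + 71\right) - 18 Z = \left(\left(Z b + b \left(b - Z\right)\right) + 71\right) - 18 Z = \left(71 + Z b + b \left(b - Z\right)\right) - 18 Z = 71 - 18 Z + Z b + b \left(b - Z\right)$)
$\frac{1}{M{\left(63,87 \right)} + \left(19751 + \left(15114 - 24961\right)\right)} = \frac{1}{\left(71 + 87^{2} - 1134\right) + \left(19751 + \left(15114 - 24961\right)\right)} = \frac{1}{\left(71 + 7569 - 1134\right) + \left(19751 + \left(15114 - 24961\right)\right)} = \frac{1}{6506 + \left(19751 - 9847\right)} = \frac{1}{6506 + 9904} = \frac{1}{16410}$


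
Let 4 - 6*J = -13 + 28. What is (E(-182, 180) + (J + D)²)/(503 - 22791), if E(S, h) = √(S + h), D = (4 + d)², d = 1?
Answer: -19321/802368 - I*√2/22288 ≈ -0.02408 - 6.3452e-5*I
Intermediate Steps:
D = 25 (D = (4 + 1)² = 5² = 25)
J = -11/6 (J = ⅔ - (-13 + 28)/6 = ⅔ - ⅙*15 = ⅔ - 5/2 = -11/6 ≈ -1.8333)
(E(-182, 180) + (J + D)²)/(503 - 22791) = (√(-182 + 180) + (-11/6 + 25)²)/(503 - 22791) = (√(-2) + (139/6)²)/(-22288) = (I*√2 + 19321/36)*(-1/22288) = (19321/36 + I*√2)*(-1/22288) = -19321/802368 - I*√2/22288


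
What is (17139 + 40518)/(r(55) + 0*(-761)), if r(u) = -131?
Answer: -57657/131 ≈ -440.13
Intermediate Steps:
(17139 + 40518)/(r(55) + 0*(-761)) = (17139 + 40518)/(-131 + 0*(-761)) = 57657/(-131 + 0) = 57657/(-131) = 57657*(-1/131) = -57657/131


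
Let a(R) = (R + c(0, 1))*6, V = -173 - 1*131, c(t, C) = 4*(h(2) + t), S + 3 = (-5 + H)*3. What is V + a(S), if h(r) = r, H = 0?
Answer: -364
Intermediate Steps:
S = -18 (S = -3 + (-5 + 0)*3 = -3 - 5*3 = -3 - 15 = -18)
c(t, C) = 8 + 4*t (c(t, C) = 4*(2 + t) = 8 + 4*t)
V = -304 (V = -173 - 131 = -304)
a(R) = 48 + 6*R (a(R) = (R + (8 + 4*0))*6 = (R + (8 + 0))*6 = (R + 8)*6 = (8 + R)*6 = 48 + 6*R)
V + a(S) = -304 + (48 + 6*(-18)) = -304 + (48 - 108) = -304 - 60 = -364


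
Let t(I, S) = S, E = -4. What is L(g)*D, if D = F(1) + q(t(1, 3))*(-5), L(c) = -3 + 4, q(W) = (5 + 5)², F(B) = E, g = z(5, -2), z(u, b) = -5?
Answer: -504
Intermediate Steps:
g = -5
F(B) = -4
q(W) = 100 (q(W) = 10² = 100)
L(c) = 1
D = -504 (D = -4 + 100*(-5) = -4 - 500 = -504)
L(g)*D = 1*(-504) = -504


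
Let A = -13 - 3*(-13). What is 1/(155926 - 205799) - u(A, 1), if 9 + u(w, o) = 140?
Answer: -6533364/49873 ≈ -131.00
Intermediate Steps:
A = 26 (A = -13 + 39 = 26)
u(w, o) = 131 (u(w, o) = -9 + 140 = 131)
1/(155926 - 205799) - u(A, 1) = 1/(155926 - 205799) - 1*131 = 1/(-49873) - 131 = -1/49873 - 131 = -6533364/49873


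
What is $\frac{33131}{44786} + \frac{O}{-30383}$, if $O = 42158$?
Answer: $- \frac{125924145}{194390434} \approx -0.64779$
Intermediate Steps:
$\frac{33131}{44786} + \frac{O}{-30383} = \frac{33131}{44786} + \frac{42158}{-30383} = 33131 \cdot \frac{1}{44786} + 42158 \left(- \frac{1}{30383}\right) = \frac{4733}{6398} - \frac{42158}{30383} = - \frac{125924145}{194390434}$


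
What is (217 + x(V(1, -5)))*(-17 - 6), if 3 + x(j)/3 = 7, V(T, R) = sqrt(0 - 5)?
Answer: -5267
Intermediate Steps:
V(T, R) = I*sqrt(5) (V(T, R) = sqrt(-5) = I*sqrt(5))
x(j) = 12 (x(j) = -9 + 3*7 = -9 + 21 = 12)
(217 + x(V(1, -5)))*(-17 - 6) = (217 + 12)*(-17 - 6) = 229*(-23) = -5267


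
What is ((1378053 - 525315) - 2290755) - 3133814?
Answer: -4571831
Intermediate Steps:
((1378053 - 525315) - 2290755) - 3133814 = (852738 - 2290755) - 3133814 = -1438017 - 3133814 = -4571831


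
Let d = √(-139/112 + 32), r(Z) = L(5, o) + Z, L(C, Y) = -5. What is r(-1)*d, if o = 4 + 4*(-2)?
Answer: -3*√24115/14 ≈ -33.276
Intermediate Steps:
o = -4 (o = 4 - 8 = -4)
r(Z) = -5 + Z
d = √24115/28 (d = √(-139*1/112 + 32) = √(-139/112 + 32) = √(3445/112) = √24115/28 ≈ 5.5461)
r(-1)*d = (-5 - 1)*(√24115/28) = -3*√24115/14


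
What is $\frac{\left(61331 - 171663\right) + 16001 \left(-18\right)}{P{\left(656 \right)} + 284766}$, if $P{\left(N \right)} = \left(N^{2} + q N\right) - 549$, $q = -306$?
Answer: $- \frac{398350}{513817} \approx -0.77528$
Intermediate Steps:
$P{\left(N \right)} = -549 + N^{2} - 306 N$ ($P{\left(N \right)} = \left(N^{2} - 306 N\right) - 549 = -549 + N^{2} - 306 N$)
$\frac{\left(61331 - 171663\right) + 16001 \left(-18\right)}{P{\left(656 \right)} + 284766} = \frac{\left(61331 - 171663\right) + 16001 \left(-18\right)}{\left(-549 + 656^{2} - 200736\right) + 284766} = \frac{-110332 - 288018}{\left(-549 + 430336 - 200736\right) + 284766} = - \frac{398350}{229051 + 284766} = - \frac{398350}{513817}$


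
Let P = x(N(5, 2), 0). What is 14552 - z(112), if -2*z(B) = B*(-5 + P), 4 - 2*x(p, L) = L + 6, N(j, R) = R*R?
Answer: 14216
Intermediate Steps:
N(j, R) = R**2
x(p, L) = -1 - L/2 (x(p, L) = 2 - (L + 6)/2 = 2 - (6 + L)/2 = 2 + (-3 - L/2) = -1 - L/2)
P = -1 (P = -1 - 1/2*0 = -1 + 0 = -1)
z(B) = 3*B (z(B) = -B*(-5 - 1)/2 = -B*(-6)/2 = -(-3)*B = 3*B)
14552 - z(112) = 14552 - 3*112 = 14552 - 1*336 = 14552 - 336 = 14216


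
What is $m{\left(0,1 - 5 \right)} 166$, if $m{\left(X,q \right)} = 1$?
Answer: $166$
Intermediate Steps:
$m{\left(0,1 - 5 \right)} 166 = 1 \cdot 166 = 166$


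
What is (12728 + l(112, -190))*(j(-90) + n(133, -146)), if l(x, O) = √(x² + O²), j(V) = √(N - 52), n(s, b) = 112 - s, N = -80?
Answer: -2*(21 - 2*I*√33)*(6364 + √12161) ≈ -2.7192e+5 + 1.4877e+5*I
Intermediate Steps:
j(V) = 2*I*√33 (j(V) = √(-80 - 52) = √(-132) = 2*I*√33)
l(x, O) = √(O² + x²)
(12728 + l(112, -190))*(j(-90) + n(133, -146)) = (12728 + √((-190)² + 112²))*(2*I*√33 + (112 - 1*133)) = (12728 + √(36100 + 12544))*(2*I*√33 + (112 - 133)) = (12728 + √48644)*(2*I*√33 - 21) = (12728 + 2*√12161)*(-21 + 2*I*√33) = (-21 + 2*I*√33)*(12728 + 2*√12161)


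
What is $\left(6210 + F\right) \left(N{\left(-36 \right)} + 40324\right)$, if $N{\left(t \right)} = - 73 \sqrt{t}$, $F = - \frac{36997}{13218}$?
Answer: $\frac{1654227238846}{6609} - \frac{5989415159 i}{2203} \approx 2.503 \cdot 10^{8} - 2.7188 \cdot 10^{6} i$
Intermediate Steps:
$F = - \frac{36997}{13218}$ ($F = \left(-36997\right) \frac{1}{13218} = - \frac{36997}{13218} \approx -2.799$)
$\left(6210 + F\right) \left(N{\left(-36 \right)} + 40324\right) = \left(6210 - \frac{36997}{13218}\right) \left(- 73 \sqrt{-36} + 40324\right) = \frac{82046783 \left(- 73 \cdot 6 i + 40324\right)}{13218} = \frac{82046783 \left(- 438 i + 40324\right)}{13218} = \frac{82046783 \left(40324 - 438 i\right)}{13218} = \frac{1654227238846}{6609} - \frac{5989415159 i}{2203}$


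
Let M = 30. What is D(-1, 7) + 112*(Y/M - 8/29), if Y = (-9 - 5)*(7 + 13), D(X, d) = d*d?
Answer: -89369/87 ≈ -1027.2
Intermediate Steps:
D(X, d) = d**2
Y = -280 (Y = -14*20 = -280)
D(-1, 7) + 112*(Y/M - 8/29) = 7**2 + 112*(-280/30 - 8/29) = 49 + 112*(-280*1/30 - 8*1/29) = 49 + 112*(-28/3 - 8/29) = 49 + 112*(-836/87) = 49 - 93632/87 = -89369/87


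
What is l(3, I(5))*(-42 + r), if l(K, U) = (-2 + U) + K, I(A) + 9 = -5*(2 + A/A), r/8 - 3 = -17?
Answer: 3542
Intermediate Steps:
r = -112 (r = 24 + 8*(-17) = 24 - 136 = -112)
I(A) = -24 (I(A) = -9 - 5*(2 + A/A) = -9 - 5*(2 + 1) = -9 - 5*3 = -9 - 15 = -24)
l(K, U) = -2 + K + U
l(3, I(5))*(-42 + r) = (-2 + 3 - 24)*(-42 - 112) = -23*(-154) = 3542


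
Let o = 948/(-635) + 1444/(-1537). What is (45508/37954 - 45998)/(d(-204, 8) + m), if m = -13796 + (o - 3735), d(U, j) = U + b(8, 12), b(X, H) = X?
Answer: 851927776585540/328374921979237 ≈ 2.5944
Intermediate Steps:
o = -2374016/975995 (o = 948*(-1/635) + 1444*(-1/1537) = -948/635 - 1444/1537 = -2374016/975995 ≈ -2.4324)
d(U, j) = 8 + U (d(U, j) = U + 8 = 8 + U)
m = -17112542361/975995 (m = -13796 + (-2374016/975995 - 3735) = -13796 - 3647715341/975995 = -17112542361/975995 ≈ -17533.)
(45508/37954 - 45998)/(d(-204, 8) + m) = (45508/37954 - 45998)/((8 - 204) - 17112542361/975995) = (45508*(1/37954) - 45998)/(-196 - 17112542361/975995) = (22754/18977 - 45998)/(-17303837381/975995) = -872881292/18977*(-975995/17303837381) = 851927776585540/328374921979237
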